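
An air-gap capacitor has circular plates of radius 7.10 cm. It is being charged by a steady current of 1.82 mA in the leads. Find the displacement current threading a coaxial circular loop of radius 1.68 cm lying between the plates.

1.02×10^-4 A

Between the plates the displacement current equals the wire current: I_d = 1.82 mA = 1.82×10^-3 A.
Through an area πr² the displacement current is I_d·(πr²/πR²) = I_d (r/R)² = 1.02×10^-4 A.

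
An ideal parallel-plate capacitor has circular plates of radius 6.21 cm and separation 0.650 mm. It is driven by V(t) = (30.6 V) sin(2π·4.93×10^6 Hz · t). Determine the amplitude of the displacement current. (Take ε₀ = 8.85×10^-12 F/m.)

0.156 A

The displacement current equals the conduction current C dV/dt, which peaks at C V₀ ω.
With C = ε₀A/d = (8.85×10^-12)(0.01212)/(6.50×10^-4) = 1.650×10^-10 F and ω = 2πf = 3.098×10^7 rad/s, I_d,max = (1.650×10^-10)(30.6)(3.098×10^7) = 0.156 A.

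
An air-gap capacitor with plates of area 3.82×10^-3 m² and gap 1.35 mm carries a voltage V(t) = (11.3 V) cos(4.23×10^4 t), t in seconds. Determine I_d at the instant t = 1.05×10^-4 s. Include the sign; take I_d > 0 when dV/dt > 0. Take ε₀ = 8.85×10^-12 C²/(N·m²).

dE/dt = (V₀ω/d)·−sin(ωt) with ωt = 4.4415 rad: (11.3)(4.23×10^4)(0.9635)/(1.35×10^-3) = 3.411×10^8 V/(m·s).
I_d = ε₀ A dE/dt = (8.85×10^-12)(3.82×10^-3)(3.411×10^8) = 1.15×10^-5 A.

1.15×10^-5 A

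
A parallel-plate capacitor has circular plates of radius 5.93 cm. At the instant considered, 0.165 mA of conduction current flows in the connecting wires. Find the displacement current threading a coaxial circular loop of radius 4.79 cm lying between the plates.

By continuity the displacement current in the gap matches the conduction current: I_d = 1.65×10^-4 A.
The field is uniform, so I_d,enc = I_d (r/R)² = (1.65×10^-4)(4.79/5.93)² = 1.08×10^-4 A.

1.08×10^-4 A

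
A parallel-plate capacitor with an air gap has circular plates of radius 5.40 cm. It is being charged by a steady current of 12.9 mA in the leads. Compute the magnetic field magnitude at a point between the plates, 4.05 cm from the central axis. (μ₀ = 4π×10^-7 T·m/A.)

3.58×10^-8 T

By continuity the displacement current in the gap matches the conduction current: I_d = 0.0129 A.
∮B·dl = μ₀ I_d,enc with I_d,enc = I_d r²/R² = 7.256×10^-3 A; so B = μ₀ I_d,enc/(2πr) = 3.58×10^-8 T.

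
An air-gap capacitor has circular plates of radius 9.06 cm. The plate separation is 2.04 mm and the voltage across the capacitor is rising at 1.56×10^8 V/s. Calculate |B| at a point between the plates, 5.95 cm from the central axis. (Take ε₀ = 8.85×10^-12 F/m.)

With E = V/d, dE/dt = 7.647×10^10 V/(m·s) and πR² = 0.02579 m², giving I_d = ε₀ πR² dE/dt = 0.01745 A.
For r < R the Ampère–Maxwell law gives B(2πr) = μ₀ I_d (r²/R²), so B = μ₀ I_d r/(2πR²) = (4π×10^-7)(0.01745)(0.0595)/(2π·0.0906²) = 2.53×10^-8 T.

2.53×10^-8 T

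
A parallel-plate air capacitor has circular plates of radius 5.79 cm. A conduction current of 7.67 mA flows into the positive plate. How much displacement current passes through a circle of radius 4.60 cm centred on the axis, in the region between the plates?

4.84×10^-3 A

By continuity the displacement current in the gap matches the conduction current: I_d = 7.67×10^-3 A.
Through an area πr² the displacement current is I_d·(πr²/πR²) = I_d (r/R)² = 4.84×10^-3 A.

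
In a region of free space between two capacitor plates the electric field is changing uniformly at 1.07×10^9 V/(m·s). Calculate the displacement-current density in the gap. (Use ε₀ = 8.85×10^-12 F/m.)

9.47×10^-3 A/m²

The displacement-current density is ε₀ ∂E/∂t = (8.85×10^-12)(1.07×10^9) = 9.47×10^-3 A/m².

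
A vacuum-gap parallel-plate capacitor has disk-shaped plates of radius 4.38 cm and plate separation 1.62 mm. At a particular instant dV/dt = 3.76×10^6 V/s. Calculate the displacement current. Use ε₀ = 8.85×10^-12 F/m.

The displacement current equals the charging current C dV/dt. With C = ε₀A/d = (8.85×10^-12)(6.027×10^-3)/(1.62×10^-3) = 3.293×10^-11 F, I_d = (3.293×10^-11)(3.76×10^6) = 1.24×10^-4 A.

1.24×10^-4 A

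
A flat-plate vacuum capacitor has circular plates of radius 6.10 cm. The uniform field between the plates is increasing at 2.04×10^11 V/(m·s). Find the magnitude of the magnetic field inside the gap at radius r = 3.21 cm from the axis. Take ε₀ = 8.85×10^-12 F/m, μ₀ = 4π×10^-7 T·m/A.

Through the whole plate area (πR² = 0.01169 m²), I_d = ε₀ πR² dE/dt = 0.02111 A.
∮B·dl = μ₀ I_d,enc with I_d,enc = I_d r²/R² = 5.846×10^-3 A; so B = μ₀ I_d,enc/(2πr) = 3.64×10^-8 T.

3.64×10^-8 T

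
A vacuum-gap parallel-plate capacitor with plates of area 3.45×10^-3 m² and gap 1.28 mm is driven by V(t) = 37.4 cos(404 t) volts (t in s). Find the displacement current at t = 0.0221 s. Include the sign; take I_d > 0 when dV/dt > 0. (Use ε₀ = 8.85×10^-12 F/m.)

dE/dt = (V₀ω/d)·−sin(ωt) with ωt = 8.9284 rad: (37.4)(404)(-0.4762)/(1.28×10^-3) = -5.621×10^6 V/(m·s).
I_d = ε₀ A dE/dt = (8.85×10^-12)(3.45×10^-3)(-5.621×10^6) = -1.72×10^-7 A.

-1.72×10^-7 A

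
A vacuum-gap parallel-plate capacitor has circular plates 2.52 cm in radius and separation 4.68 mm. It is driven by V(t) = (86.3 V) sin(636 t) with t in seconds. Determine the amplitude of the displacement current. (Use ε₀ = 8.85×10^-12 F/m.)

The displacement current equals the conduction current C dV/dt, which peaks at C V₀ ω.
With C = ε₀A/d = (8.85×10^-12)(1.995×10^-3)/(4.68×10^-3) = 3.773×10^-12 F and ω = 636 rad/s, I_d,max = (3.773×10^-12)(86.3)(636) = 2.07×10^-7 A.

2.07×10^-7 A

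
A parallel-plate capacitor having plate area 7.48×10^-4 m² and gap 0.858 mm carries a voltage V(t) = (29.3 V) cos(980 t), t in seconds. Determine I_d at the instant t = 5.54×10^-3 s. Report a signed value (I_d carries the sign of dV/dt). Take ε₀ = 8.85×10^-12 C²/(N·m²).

1.67×10^-7 A

dE/dt = (V₀ω/d)·−sin(ωt) with ωt = 5.4292 rad: (29.3)(980)(0.7539)/(8.58×10^-4) = 2.523×10^7 V/(m·s).
I_d = ε₀ A dE/dt = (8.85×10^-12)(7.48×10^-4)(2.523×10^7) = 1.67×10^-7 A.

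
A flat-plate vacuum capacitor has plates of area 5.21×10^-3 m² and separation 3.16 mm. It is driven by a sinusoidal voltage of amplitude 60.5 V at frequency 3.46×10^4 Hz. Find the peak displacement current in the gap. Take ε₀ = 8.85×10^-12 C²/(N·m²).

The displacement current equals the conduction current C dV/dt, which peaks at C V₀ ω.
With C = ε₀A/d = (8.85×10^-12)(5.21×10^-3)/(3.16×10^-3) = 1.459×10^-11 F and ω = 2πf = 2.174×10^5 rad/s, I_d,max = (1.459×10^-11)(60.5)(2.174×10^5) = 1.92×10^-4 A.

1.92×10^-4 A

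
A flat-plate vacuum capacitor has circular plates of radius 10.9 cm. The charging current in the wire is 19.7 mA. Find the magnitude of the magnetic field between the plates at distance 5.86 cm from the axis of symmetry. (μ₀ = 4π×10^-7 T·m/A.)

No conduction current crosses the gap, so I_d there equals the 0.0197 A in the leads.
For r < R the Ampère–Maxwell law gives B(2πr) = μ₀ I_d (r²/R²), so B = μ₀ I_d r/(2πR²) = (4π×10^-7)(0.0197)(0.0586)/(2π·0.109²) = 1.94×10^-8 T.

1.94×10^-8 T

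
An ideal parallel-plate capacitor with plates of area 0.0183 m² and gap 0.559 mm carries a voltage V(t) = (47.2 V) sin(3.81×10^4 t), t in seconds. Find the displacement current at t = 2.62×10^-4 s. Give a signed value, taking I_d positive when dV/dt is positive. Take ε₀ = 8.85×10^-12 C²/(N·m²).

dV/dt = (47.2)(3.81×10^4)·cos(9.9822) = -1.526×10^6 V/s.
I_d = C dV/dt with C = ε₀A/d = (8.85×10^-12)(0.0183)/(5.59×10^-4) = 2.897×10^-10 F, so I_d = (2.897×10^-10)(-1.526×10^6) = -4.42×10^-4 A.

-4.42×10^-4 A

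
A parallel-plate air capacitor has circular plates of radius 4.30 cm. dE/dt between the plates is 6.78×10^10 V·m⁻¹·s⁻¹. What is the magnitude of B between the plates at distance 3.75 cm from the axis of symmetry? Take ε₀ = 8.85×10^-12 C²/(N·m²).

1.41×10^-8 T

Through the whole plate area (πR² = 5.809×10^-3 m²), I_d = ε₀ πR² dE/dt = 3.486×10^-3 A.
An Ampèrian loop of radius r encloses a fraction (r/R)² of I_d. Then B·2πr = μ₀ I_d (r/R)², giving B = μ₀ I_d r/(2πR²) = 1.41×10^-8 T.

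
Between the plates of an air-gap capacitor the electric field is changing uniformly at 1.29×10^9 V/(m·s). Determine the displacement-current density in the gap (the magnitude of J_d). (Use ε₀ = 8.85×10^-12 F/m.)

J_d = ε₀ ∂E/∂t, so J_d = 0.0114 A/m².

0.0114 A/m²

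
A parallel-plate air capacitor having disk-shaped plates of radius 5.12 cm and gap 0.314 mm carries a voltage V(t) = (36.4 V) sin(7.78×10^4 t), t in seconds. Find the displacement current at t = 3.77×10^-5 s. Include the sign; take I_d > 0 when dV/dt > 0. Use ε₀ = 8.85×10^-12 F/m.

C = ε₀A/d = (8.85×10^-12)(8.235×10^-3)/(3.14×10^-4) = 2.321×10^-10 F. dV/dt = V₀ω·cos(ωt); at ωt = 2.93306 rad this factor is -0.9783.
I_d = C dV/dt = (2.321×10^-10)(36.4)(7.78×10^4)(-0.9783) = -6.43×10^-4 A.

-6.43×10^-4 A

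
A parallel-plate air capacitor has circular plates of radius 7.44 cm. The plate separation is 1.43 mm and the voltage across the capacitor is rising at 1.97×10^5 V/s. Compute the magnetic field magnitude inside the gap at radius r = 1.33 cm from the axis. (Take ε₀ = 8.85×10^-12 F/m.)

1.02×10^-11 T

dE/dt = (dV/dt)/d = 1.378×10^8 V/(m·s); I_d = ε₀(πR²)(dE/dt) = (8.85×10^-12)(0.01739)(1.378×10^8) = 2.121×10^-5 A.
For r < R the Ampère–Maxwell law gives B(2πr) = μ₀ I_d (r²/R²), so B = μ₀ I_d r/(2πR²) = (4π×10^-7)(2.121×10^-5)(0.0133)/(2π·0.0744²) = 1.02×10^-11 T.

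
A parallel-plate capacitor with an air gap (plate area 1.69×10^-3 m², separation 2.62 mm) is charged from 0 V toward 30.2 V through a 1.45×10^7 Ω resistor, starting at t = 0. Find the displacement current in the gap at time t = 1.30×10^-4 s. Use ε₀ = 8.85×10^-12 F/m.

4.33×10^-7 A

C = ε₀A/d = (8.85×10^-12)(1.69×10^-3)/(2.62×10^-3) = 5.709×10^-12 F, so τ = RC = 8.278×10^-5 s.
The conduction current is I(t) = (V₀/R) e^(−t/τ), and the displacement current between the plates equals it.
t/τ = 1.570; I_d = (30.2/1.45×10^7) · e^(−1.570) = (2.083×10^-6)(0.2080) = 4.33×10^-7 A.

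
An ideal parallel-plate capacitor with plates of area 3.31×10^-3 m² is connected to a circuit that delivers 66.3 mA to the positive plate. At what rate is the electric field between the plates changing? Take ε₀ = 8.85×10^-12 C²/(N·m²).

By continuity, I_d in the gap equals the 66.3 mA flowing in the wire.
Inverting I_d = ε₀ A dE/dt gives dE/dt = 0.0663 / (8.85×10^-12 · 3.31×10^-3) = 2.26×10^12 V/(m·s).

2.26×10^12 V/(m·s)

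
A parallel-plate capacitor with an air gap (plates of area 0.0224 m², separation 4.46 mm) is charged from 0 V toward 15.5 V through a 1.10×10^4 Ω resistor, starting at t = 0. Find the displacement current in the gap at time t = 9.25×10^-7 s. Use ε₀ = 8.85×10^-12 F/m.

2.12×10^-4 A

With C = ε₀A/d = (8.85×10^-12)(0.0224)/(4.46×10^-3) = 4.445×10^-11 F, the time constant is τ = RC = 4.889×10^-7 s, so t/τ = 1.892 and e^(−t/τ) = 0.1508.
I_d = I_cond = (V₀/R) e^(−t/τ) = (1.409×10^-3)(0.1508) = 2.12×10^-4 A.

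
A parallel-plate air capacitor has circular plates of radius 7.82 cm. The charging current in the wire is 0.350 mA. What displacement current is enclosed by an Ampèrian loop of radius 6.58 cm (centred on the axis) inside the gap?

Between the plates the displacement current equals the wire current: I_d = 0.350 mA = 3.50×10^-4 A.
Since J_d is uniform, the enclosed fraction is (r/R)² = 0.7080, giving I_d,enc = 2.48×10^-4 A.

2.48×10^-4 A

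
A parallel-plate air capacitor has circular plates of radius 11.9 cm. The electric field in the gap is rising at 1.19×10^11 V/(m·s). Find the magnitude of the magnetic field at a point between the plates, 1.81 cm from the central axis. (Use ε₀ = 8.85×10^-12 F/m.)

1.20×10^-8 T

Total displacement current: I_d = ε₀(πR²)(dE/dt) = (8.85×10^-12)(0.04449)(1.19×10^11) = 0.04685 A.
For r < R the Ampère–Maxwell law gives B(2πr) = μ₀ I_d (r²/R²), so B = μ₀ I_d r/(2πR²) = (4π×10^-7)(0.04685)(0.0181)/(2π·0.119²) = 1.20×10^-8 T.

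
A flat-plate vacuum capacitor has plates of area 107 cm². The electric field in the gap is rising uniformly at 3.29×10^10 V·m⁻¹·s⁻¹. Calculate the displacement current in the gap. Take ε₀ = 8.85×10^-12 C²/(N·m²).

3.12×10^-3 A

With a uniform field, Φ_E = EA, so I_d = ε₀ A dE/dt = 3.12×10^-3 A.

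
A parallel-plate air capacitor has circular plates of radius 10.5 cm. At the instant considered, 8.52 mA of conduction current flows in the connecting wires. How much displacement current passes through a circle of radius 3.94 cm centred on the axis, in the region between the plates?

1.20×10^-3 A

Between the plates the displacement current equals the wire current: I_d = 8.52 mA = 8.52×10^-3 A.
Through an area πr² the displacement current is I_d·(πr²/πR²) = I_d (r/R)² = 1.20×10^-3 A.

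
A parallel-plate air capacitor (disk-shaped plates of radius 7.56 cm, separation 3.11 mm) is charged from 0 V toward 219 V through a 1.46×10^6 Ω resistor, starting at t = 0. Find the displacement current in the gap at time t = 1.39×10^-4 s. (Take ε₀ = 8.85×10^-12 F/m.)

C = ε₀A/d = (8.85×10^-12)(0.01796)/(3.11×10^-3) = 5.111×10^-11 F, so τ = RC = 7.462×10^-5 s.
The conduction current is I(t) = (V₀/R) e^(−t/τ), and the displacement current between the plates equals it.
t/τ = 1.863; I_d = (219/1.46×10^6) · e^(−1.863) = (1.500×10^-4)(0.1552) = 2.33×10^-5 A.

2.33×10^-5 A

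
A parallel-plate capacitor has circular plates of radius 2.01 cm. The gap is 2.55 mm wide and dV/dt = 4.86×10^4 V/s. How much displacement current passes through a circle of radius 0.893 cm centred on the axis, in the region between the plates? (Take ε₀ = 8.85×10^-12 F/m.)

With E = V/d, dE/dt = 1.906×10^7 V/(m·s) and πR² = 1.269×10^-3 m², giving I_d = ε₀ πR² dE/dt = 2.141×10^-7 A.
Since J_d is uniform, the enclosed fraction is (r/R)² = 0.1974, giving I_d,enc = 4.23×10^-8 A.

4.23×10^-8 A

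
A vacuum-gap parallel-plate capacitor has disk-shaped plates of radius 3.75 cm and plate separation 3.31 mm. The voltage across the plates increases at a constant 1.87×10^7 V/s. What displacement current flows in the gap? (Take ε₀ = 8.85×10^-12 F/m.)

2.21×10^-4 A

The field between the plates is E = V/d, so dE/dt = (1.87×10^7)/(3.31×10^-3 m) = 5.650×10^9 V/(m·s).
I_d = ε₀ A (dE/dt) = (8.85×10^-12)(4.418×10^-3)(5.650×10^9) = 2.21×10^-4 A.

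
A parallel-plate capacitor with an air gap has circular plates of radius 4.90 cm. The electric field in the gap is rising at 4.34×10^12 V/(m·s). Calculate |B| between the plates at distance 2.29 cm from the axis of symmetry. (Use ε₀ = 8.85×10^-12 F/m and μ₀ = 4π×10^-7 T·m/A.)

5.53×10^-7 T

Through the whole plate area (πR² = 7.543×10^-3 m²), I_d = ε₀ πR² dE/dt = 0.2897 A.
∮B·dl = μ₀ I_d,enc with I_d,enc = I_d r²/R² = 0.06327 A; so B = μ₀ I_d,enc/(2πr) = 5.53×10^-7 T.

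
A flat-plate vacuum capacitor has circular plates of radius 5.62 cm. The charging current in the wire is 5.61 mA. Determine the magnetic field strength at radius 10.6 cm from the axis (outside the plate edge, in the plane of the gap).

1.06×10^-8 T

No conduction current crosses the gap, so I_d there equals the 5.61×10^-3 A in the leads.
For r ≥ R the full I_d is enclosed: B = μ₀ I_d/(2πr) = (4π×10^-7)(5.61×10^-3)/(2π·0.106) = 1.06×10^-8 T.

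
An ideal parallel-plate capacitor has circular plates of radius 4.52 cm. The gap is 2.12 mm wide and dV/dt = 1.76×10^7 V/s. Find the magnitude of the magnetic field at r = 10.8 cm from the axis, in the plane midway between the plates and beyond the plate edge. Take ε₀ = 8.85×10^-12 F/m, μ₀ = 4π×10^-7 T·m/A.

I_d = C dV/dt with C = ε₀πR²/d = 2.679×10^-11 F, so I_d = (2.679×10^-11)(1.76×10^7) = 4.715×10^-4 A.
Outside the plates the loop encloses all of I_d, so B·2πr = μ₀ I_d and B = 8.73×10^-10 T.

8.73×10^-10 T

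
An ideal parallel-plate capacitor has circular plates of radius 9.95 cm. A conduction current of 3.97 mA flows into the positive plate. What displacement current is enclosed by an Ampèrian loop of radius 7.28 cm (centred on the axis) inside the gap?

Between the plates the displacement current equals the wire current: I_d = 3.97 mA = 3.97×10^-3 A.
Through an area πr² the displacement current is I_d·(πr²/πR²) = I_d (r/R)² = 2.13×10^-3 A.

2.13×10^-3 A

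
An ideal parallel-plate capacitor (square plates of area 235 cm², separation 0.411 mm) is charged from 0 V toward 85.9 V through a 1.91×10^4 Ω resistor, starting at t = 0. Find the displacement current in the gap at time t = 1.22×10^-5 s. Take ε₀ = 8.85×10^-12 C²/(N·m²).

1.27×10^-3 A

With C = ε₀A/d = (8.85×10^-12)(0.0235)/(4.11×10^-4) = 5.060×10^-10 F, the time constant is τ = RC = 9.665×10^-6 s, so t/τ = 1.262 and e^(−t/τ) = 0.2831.
I_d = I_cond = (V₀/R) e^(−t/τ) = (4.497×10^-3)(0.2831) = 1.27×10^-3 A.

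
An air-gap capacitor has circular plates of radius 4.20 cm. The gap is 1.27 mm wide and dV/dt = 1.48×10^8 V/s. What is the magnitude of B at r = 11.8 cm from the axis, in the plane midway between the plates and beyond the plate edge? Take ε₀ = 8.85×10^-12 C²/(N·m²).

I_d = C dV/dt with C = ε₀πR²/d = 3.862×10^-11 F, so I_d = (3.862×10^-11)(1.48×10^8) = 5.716×10^-3 A.
For r ≥ R the full I_d is enclosed: B = μ₀ I_d/(2πr) = (4π×10^-7)(5.716×10^-3)/(2π·0.118) = 9.69×10^-9 T.

9.69×10^-9 T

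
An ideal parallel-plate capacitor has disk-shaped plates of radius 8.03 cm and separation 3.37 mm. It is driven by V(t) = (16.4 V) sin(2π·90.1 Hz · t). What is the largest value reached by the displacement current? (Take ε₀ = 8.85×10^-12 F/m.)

4.94×10^-7 A

(dE/dt)_max = V₀ω/d = 2.755×10^6 V/(m·s); ω = 2πf = 566.1 rad/s.
I_d,max = ε₀ A (dE/dt)_max = (8.85×10^-12)(0.02026)(2.755×10^6) = 4.94×10^-7 A.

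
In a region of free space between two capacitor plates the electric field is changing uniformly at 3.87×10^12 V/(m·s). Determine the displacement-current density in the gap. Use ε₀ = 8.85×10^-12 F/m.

34.2 A/m²

J_d = ε₀ dE/dt = (8.85×10^-12)(3.87×10^12) = 34.2 A/m².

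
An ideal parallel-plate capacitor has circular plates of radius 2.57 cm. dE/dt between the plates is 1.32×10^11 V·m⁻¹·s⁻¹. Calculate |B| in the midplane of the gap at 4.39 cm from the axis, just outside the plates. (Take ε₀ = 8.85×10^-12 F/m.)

Through the whole plate area (πR² = 2.075×10^-3 m²), I_d = ε₀ πR² dE/dt = 2.424×10^-3 A.
With r > R the enclosed displacement current is the full I_d; B = μ₀ I_d / (2πr) = 1.10×10^-8 T.

1.10×10^-8 T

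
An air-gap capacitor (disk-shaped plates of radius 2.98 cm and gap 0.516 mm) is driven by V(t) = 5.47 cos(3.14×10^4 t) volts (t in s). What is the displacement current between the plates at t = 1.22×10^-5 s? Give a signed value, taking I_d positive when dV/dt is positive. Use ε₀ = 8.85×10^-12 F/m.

-3.07×10^-6 A

dE/dt = (V₀ω/d)·−sin(ωt) with ωt = 0.38308 rad: (5.47)(3.14×10^4)(-0.3738)/(5.16×10^-4) = -1.244×10^8 V/(m·s).
I_d = ε₀ A dE/dt = (8.85×10^-12)(2.790×10^-3)(-1.244×10^8) = -3.07×10^-6 A.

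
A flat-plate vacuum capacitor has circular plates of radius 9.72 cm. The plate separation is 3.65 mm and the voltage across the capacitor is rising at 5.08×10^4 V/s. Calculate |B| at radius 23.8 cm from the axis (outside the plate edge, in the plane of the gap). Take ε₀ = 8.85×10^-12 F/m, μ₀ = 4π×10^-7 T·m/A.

3.07×10^-12 T

dE/dt = (dV/dt)/d = 1.392×10^7 V/(m·s); I_d = ε₀(πR²)(dE/dt) = (8.85×10^-12)(0.02968)(1.392×10^7) = 3.656×10^-6 A.
For r ≥ R the full I_d is enclosed: B = μ₀ I_d/(2πr) = (4π×10^-7)(3.656×10^-6)/(2π·0.238) = 3.07×10^-12 T.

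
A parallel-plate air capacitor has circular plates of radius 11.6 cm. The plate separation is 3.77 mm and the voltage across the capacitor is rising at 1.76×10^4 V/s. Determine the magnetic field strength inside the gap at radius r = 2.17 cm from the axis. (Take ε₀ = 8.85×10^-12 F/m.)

With E = V/d, dE/dt = 4.668×10^6 V/(m·s) and πR² = 0.04227 m², giving I_d = ε₀ πR² dE/dt = 1.746×10^-6 A.
For r < R the Ampère–Maxwell law gives B(2πr) = μ₀ I_d (r²/R²), so B = μ₀ I_d r/(2πR²) = (4π×10^-7)(1.746×10^-6)(0.0217)/(2π·0.116²) = 5.63×10^-13 T.

5.63×10^-13 T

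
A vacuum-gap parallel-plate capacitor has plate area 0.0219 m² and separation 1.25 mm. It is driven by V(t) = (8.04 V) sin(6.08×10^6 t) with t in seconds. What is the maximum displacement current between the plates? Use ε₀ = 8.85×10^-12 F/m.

(dE/dt)_max = V₀ω/d = 3.911×10^10 V/(m·s); ω = 6.08×10^6 rad/s.
I_d,max = ε₀ A (dE/dt)_max = (8.85×10^-12)(0.0219)(3.911×10^10) = 7.58×10^-3 A.

7.58×10^-3 A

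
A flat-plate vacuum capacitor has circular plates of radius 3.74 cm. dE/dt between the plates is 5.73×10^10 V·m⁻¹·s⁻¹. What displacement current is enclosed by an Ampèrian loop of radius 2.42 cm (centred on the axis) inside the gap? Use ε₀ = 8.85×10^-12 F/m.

I_d = ε₀ dΦ_E/dt = ε₀ πR² (dE/dt) = (8.85×10^-12)(4.394×10^-3)(5.73×10^10) = 2.228×10^-3 A through the full plate area.
Since J_d is uniform, the enclosed fraction is (r/R)² = 0.4187, giving I_d,enc = 9.33×10^-4 A.

9.33×10^-4 A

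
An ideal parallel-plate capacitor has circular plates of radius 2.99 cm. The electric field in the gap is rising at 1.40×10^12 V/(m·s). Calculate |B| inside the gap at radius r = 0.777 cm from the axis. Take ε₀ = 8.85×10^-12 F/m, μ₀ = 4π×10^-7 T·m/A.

I_d = ε₀ dΦ_E/dt = ε₀ πR² (dE/dt) = (8.85×10^-12)(2.809×10^-3)(1.40×10^12) = 0.03480 A through the full plate area.
For r < R the Ampère–Maxwell law gives B(2πr) = μ₀ I_d (r²/R²), so B = μ₀ I_d r/(2πR²) = (4π×10^-7)(0.03480)(7.77×10^-3)/(2π·0.0299²) = 6.05×10^-8 T.

6.05×10^-8 T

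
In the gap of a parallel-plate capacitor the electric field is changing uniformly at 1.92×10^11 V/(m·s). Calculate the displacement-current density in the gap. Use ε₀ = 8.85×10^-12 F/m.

J_d = ε₀ ∂E/∂t, so J_d = 1.70 A/m².

1.70 A/m²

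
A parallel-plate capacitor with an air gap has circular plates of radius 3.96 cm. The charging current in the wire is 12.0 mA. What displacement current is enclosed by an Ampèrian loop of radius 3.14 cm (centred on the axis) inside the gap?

7.54×10^-3 A

Between the plates the displacement current equals the wire current: I_d = 12.0 mA = 0.0120 A.
Since J_d is uniform, the enclosed fraction is (r/R)² = 0.6287, giving I_d,enc = 7.54×10^-3 A.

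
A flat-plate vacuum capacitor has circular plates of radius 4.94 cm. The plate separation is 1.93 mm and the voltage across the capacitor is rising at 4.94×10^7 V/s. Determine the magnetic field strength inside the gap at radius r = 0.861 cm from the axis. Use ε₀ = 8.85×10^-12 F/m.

With E = V/d, dE/dt = 2.560×10^10 V/(m·s) and πR² = 7.667×10^-3 m², giving I_d = ε₀ πR² dE/dt = 1.737×10^-3 A.
An Ampèrian loop of radius r encloses a fraction (r/R)² of I_d. Then B·2πr = μ₀ I_d (r/R)², giving B = μ₀ I_d r/(2πR²) = 1.23×10^-9 T.

1.23×10^-9 T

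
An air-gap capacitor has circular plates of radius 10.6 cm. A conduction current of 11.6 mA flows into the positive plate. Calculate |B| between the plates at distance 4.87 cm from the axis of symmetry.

1.01×10^-8 T

Between the plates the displacement current equals the wire current: I_d = 11.6 mA = 0.0116 A.
∮B·dl = μ₀ I_d,enc with I_d,enc = I_d r²/R² = 2.449×10^-3 A; so B = μ₀ I_d,enc/(2πr) = 1.01×10^-8 T.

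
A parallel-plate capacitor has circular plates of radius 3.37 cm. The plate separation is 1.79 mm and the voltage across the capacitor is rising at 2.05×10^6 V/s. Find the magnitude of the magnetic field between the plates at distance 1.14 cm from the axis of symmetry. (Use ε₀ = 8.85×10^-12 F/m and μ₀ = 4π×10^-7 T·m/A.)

I_d = C dV/dt with C = ε₀πR²/d = 1.764×10^-11 F, so I_d = (1.764×10^-11)(2.05×10^6) = 3.616×10^-5 A.
For r < R the Ampère–Maxwell law gives B(2πr) = μ₀ I_d (r²/R²), so B = μ₀ I_d r/(2πR²) = (4π×10^-7)(3.616×10^-5)(0.0114)/(2π·0.0337²) = 7.26×10^-11 T.

7.26×10^-11 T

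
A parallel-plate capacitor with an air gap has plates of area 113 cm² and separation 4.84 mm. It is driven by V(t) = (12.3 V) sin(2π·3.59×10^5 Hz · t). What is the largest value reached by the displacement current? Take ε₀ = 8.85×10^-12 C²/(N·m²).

5.73×10^-4 A

The displacement current equals the conduction current C dV/dt, which peaks at C V₀ ω.
With C = ε₀A/d = (8.85×10^-12)(0.0113)/(4.84×10^-3) = 2.066×10^-11 F and ω = 2πf = 2.256×10^6 rad/s, I_d,max = (2.066×10^-11)(12.3)(2.256×10^6) = 5.73×10^-4 A.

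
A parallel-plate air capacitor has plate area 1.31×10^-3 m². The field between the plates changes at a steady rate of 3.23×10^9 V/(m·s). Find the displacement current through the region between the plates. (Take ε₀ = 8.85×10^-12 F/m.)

3.74×10^-5 A

I_d = ε₀ A (dE/dt) = (8.85×10^-12)(1.31×10^-3 m²)(3.23×10^9) = 3.74×10^-5 A.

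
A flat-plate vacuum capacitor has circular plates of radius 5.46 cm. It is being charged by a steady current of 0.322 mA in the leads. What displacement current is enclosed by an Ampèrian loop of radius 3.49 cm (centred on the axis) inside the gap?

1.32×10^-4 A

No conduction current crosses the gap, so I_d there equals the 3.22×10^-4 A in the leads.
Since J_d is uniform, the enclosed fraction is (r/R)² = 0.4086, giving I_d,enc = 1.32×10^-4 A.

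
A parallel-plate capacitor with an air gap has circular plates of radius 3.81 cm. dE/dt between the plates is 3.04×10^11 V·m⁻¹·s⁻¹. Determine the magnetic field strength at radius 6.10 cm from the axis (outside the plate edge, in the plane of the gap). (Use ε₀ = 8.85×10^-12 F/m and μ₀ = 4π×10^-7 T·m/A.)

Total displacement current: I_d = ε₀(πR²)(dE/dt) = (8.85×10^-12)(4.560×10^-3)(3.04×10^11) = 0.01227 A.
With r > R the enclosed displacement current is the full I_d; B = μ₀ I_d / (2πr) = 4.02×10^-8 T.

4.02×10^-8 T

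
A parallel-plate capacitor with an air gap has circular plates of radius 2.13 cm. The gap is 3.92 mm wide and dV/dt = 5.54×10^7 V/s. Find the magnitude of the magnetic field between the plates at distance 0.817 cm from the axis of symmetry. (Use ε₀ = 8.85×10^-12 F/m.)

6.42×10^-10 T

dE/dt = (dV/dt)/d = 1.413×10^10 V/(m·s); I_d = ε₀(πR²)(dE/dt) = (8.85×10^-12)(1.425×10^-3)(1.413×10^10) = 1.782×10^-4 A.
∮B·dl = μ₀ I_d,enc with I_d,enc = I_d r²/R² = 2.622×10^-5 A; so B = μ₀ I_d,enc/(2πr) = 6.42×10^-10 T.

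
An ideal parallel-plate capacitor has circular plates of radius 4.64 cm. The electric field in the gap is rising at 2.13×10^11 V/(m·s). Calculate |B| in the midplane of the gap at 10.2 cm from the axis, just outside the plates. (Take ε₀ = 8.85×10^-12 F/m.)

Total displacement current: I_d = ε₀(πR²)(dE/dt) = (8.85×10^-12)(6.764×10^-3)(2.13×10^11) = 0.01275 A.
For r ≥ R the full I_d is enclosed: B = μ₀ I_d/(2πr) = (4π×10^-7)(0.01275)/(2π·0.102) = 2.50×10^-8 T.

2.50×10^-8 T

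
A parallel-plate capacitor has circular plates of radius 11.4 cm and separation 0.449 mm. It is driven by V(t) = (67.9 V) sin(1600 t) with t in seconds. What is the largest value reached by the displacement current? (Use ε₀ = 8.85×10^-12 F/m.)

The displacement current equals the conduction current C dV/dt, which peaks at C V₀ ω.
With C = ε₀A/d = (8.85×10^-12)(0.04083)/(4.49×10^-4) = 8.048×10^-10 F and ω = 1600 rad/s, I_d,max = (8.048×10^-10)(67.9)(1600) = 8.74×10^-5 A.

8.74×10^-5 A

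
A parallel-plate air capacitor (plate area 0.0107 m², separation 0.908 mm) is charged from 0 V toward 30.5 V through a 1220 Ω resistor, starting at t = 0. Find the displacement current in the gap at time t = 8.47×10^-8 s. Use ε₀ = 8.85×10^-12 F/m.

C = ε₀A/d = (8.85×10^-12)(0.0107)/(9.08×10^-4) = 1.043×10^-10 F, so τ = RC = 1.272×10^-7 s.
The conduction current is I(t) = (V₀/R) e^(−t/τ), and the displacement current between the plates equals it.
t/τ = 0.6659; I_d = (30.5/1220) · e^(−0.6659) = (0.02500)(0.5138) = 0.0128 A.

0.0128 A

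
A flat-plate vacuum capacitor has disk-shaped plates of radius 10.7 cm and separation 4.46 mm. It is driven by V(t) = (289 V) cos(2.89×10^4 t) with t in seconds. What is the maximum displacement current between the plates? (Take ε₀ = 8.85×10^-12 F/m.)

(dE/dt)_max = V₀ω/d = 1.873×10^9 V/(m·s); ω = 2.89×10^4 rad/s.
I_d,max = ε₀ A (dE/dt)_max = (8.85×10^-12)(0.03597)(1.873×10^9) = 5.96×10^-4 A.

5.96×10^-4 A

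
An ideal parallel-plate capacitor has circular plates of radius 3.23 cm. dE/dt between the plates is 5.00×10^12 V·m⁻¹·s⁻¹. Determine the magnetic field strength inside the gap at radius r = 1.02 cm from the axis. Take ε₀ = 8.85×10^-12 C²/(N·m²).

Total displacement current: I_d = ε₀(πR²)(dE/dt) = (8.85×10^-12)(3.278×10^-3)(5.00×10^12) = 0.1451 A.
For r < R the Ampère–Maxwell law gives B(2πr) = μ₀ I_d (r²/R²), so B = μ₀ I_d r/(2πR²) = (4π×10^-7)(0.1451)(0.0102)/(2π·0.0323²) = 2.84×10^-7 T.

2.84×10^-7 T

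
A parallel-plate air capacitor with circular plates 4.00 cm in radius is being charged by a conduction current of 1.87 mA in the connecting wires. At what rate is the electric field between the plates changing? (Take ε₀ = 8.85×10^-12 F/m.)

The displacement current between the plates equals the conduction current, I_d = 1.87 mA.
Inverting I_d = ε₀ A dE/dt gives dE/dt = 1.87×10^-3 / (8.85×10^-12 · 5.027×10^-3) = 4.20×10^10 V/(m·s).

4.20×10^10 V/(m·s)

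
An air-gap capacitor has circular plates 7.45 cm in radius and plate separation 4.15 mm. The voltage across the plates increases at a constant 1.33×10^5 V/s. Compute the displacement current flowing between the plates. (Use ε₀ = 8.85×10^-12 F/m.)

The displacement current equals the charging current C dV/dt. With C = ε₀A/d = (8.85×10^-12)(0.01744)/(4.15×10^-3) = 3.719×10^-11 F, I_d = (3.719×10^-11)(1.33×10^5) = 4.95×10^-6 A.

4.95×10^-6 A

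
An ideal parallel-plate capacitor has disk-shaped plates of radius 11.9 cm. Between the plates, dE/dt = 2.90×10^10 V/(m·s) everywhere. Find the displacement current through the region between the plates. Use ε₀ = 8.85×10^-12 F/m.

0.0114 A

With a uniform field, Φ_E = EA, so I_d = ε₀ A dE/dt = 0.0114 A.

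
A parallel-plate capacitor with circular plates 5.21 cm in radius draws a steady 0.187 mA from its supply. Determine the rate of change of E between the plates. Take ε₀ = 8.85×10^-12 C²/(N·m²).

By continuity, I_d in the gap equals the 0.187 mA flowing in the wire.
Since I_d = ε₀ A dE/dt, dE/dt = I_d/(ε₀A) = (1.87×10^-4)/((8.85×10^-12)(8.528×10^-3)) = 2.48×10^9 V/(m·s).

2.48×10^9 V/(m·s)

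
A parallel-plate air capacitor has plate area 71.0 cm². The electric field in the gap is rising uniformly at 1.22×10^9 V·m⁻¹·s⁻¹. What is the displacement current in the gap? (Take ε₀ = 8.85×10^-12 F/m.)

The displacement current is ε₀ times dΦ_E/dt = ε₀ A dE/dt = (8.85×10^-12)(7.10×10^-3)(1.22×10^9) = 7.67×10^-5 A.

7.67×10^-5 A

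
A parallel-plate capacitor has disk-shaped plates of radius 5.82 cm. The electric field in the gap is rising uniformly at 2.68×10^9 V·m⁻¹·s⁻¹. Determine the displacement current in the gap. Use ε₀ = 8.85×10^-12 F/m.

2.52×10^-4 A

The displacement current is ε₀ times dΦ_E/dt = ε₀ A dE/dt = (8.85×10^-12)(0.01064)(2.68×10^9) = 2.52×10^-4 A.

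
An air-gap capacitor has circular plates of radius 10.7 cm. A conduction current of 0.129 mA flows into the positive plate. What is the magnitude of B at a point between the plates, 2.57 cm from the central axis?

5.79×10^-11 T

No conduction current crosses the gap, so I_d there equals the 1.29×10^-4 A in the leads.
For r < R the Ampère–Maxwell law gives B(2πr) = μ₀ I_d (r²/R²), so B = μ₀ I_d r/(2πR²) = (4π×10^-7)(1.29×10^-4)(0.0257)/(2π·0.107²) = 5.79×10^-11 T.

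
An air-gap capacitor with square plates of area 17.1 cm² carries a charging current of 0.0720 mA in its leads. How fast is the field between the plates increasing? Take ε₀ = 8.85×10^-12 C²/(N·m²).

4.76×10^9 V/(m·s)

The displacement current between the plates equals the conduction current, I_d = 0.0720 mA.
Since I_d = ε₀ A dE/dt, dE/dt = I_d/(ε₀A) = (7.20×10^-5)/((8.85×10^-12)(1.71×10^-3)) = 4.76×10^9 V/(m·s).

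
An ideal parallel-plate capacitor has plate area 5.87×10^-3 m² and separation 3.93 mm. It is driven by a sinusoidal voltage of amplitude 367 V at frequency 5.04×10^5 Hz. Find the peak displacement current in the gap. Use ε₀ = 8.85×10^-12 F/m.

(dE/dt)_max = V₀ω/d = 2.957×10^11 V/(m·s); ω = 2πf = 3.167×10^6 rad/s.
I_d,max = ε₀ A (dE/dt)_max = (8.85×10^-12)(5.87×10^-3)(2.957×10^11) = 0.0154 A.

0.0154 A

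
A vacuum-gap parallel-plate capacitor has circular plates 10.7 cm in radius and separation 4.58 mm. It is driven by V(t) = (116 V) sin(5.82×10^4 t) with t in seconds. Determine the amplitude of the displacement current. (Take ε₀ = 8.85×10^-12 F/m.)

(dE/dt)_max = V₀ω/d = 1.474×10^9 V/(m·s); ω = 5.82×10^4 rad/s.
I_d,max = ε₀ A (dE/dt)_max = (8.85×10^-12)(0.03597)(1.474×10^9) = 4.69×10^-4 A.

4.69×10^-4 A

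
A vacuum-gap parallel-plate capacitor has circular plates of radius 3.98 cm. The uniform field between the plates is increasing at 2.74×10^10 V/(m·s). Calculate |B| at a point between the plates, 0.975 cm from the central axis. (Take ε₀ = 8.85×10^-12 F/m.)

Through the whole plate area (πR² = 4.976×10^-3 m²), I_d = ε₀ πR² dE/dt = 1.207×10^-3 A.
An Ampèrian loop of radius r encloses a fraction (r/R)² of I_d. Then B·2πr = μ₀ I_d (r/R)², giving B = μ₀ I_d r/(2πR²) = 1.49×10^-9 T.

1.49×10^-9 T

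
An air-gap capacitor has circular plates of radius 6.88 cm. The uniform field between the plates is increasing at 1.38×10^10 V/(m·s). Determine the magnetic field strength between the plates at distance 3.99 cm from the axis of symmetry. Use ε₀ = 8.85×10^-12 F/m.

Through the whole plate area (πR² = 0.01487 m²), I_d = ε₀ πR² dE/dt = 1.816×10^-3 A.
An Ampèrian loop of radius r encloses a fraction (r/R)² of I_d. Then B·2πr = μ₀ I_d (r/R)², giving B = μ₀ I_d r/(2πR²) = 3.06×10^-9 T.

3.06×10^-9 T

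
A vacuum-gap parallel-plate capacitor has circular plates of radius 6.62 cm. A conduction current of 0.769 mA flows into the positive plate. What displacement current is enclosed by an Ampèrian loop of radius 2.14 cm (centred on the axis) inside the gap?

No conduction current crosses the gap, so I_d there equals the 7.69×10^-4 A in the leads.
The field is uniform, so I_d,enc = I_d (r/R)² = (7.69×10^-4)(2.14/6.62)² = 8.04×10^-5 A.

8.04×10^-5 A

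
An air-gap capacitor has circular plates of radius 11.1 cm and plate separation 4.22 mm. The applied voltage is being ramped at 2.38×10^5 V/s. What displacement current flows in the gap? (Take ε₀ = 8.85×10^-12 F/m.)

1.93×10^-5 A

E = V/d so dE/dt = (dV/dt)/d = 5.640×10^7 V/(m·s), and I_d = ε₀ A dE/dt = (8.85×10^-12)(0.03871)(5.640×10^7) = 1.93×10^-5 A.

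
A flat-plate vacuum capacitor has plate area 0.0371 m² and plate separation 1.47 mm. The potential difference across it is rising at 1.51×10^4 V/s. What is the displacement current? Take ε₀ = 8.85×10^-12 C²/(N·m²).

3.37×10^-6 A

E = V/d so dE/dt = (dV/dt)/d = 1.027×10^7 V/(m·s), and I_d = ε₀ A dE/dt = (8.85×10^-12)(0.0371)(1.027×10^7) = 3.37×10^-6 A.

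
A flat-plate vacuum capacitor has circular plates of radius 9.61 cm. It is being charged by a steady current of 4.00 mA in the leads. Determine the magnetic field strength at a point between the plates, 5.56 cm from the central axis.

4.82×10^-9 T

Between the plates the displacement current equals the wire current: I_d = 4.00 mA = 4.00×10^-3 A.
An Ampèrian loop of radius r encloses a fraction (r/R)² of I_d. Then B·2πr = μ₀ I_d (r/R)², giving B = μ₀ I_d r/(2πR²) = 4.82×10^-9 T.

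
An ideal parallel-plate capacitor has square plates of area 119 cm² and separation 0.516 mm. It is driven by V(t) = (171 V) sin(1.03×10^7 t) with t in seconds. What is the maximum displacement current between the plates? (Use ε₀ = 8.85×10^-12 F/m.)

0.359 A

The displacement current equals the conduction current C dV/dt, which peaks at C V₀ ω.
With C = ε₀A/d = (8.85×10^-12)(0.0119)/(5.16×10^-4) = 2.041×10^-10 F and ω = 1.03×10^7 rad/s, I_d,max = (2.041×10^-10)(171)(1.03×10^7) = 0.359 A.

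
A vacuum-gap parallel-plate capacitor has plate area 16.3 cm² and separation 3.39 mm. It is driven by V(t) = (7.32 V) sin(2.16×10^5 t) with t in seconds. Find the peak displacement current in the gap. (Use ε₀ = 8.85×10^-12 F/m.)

C = ε₀A/d = (8.85×10^-12)(1.63×10^-3)/(3.39×10^-3) = 4.255×10^-12 F; ω = 2.16×10^5 rad/s.
I_d = C dV/dt, so |I_d|_max = C V₀ ω = (4.255×10^-12)(7.32)(2.16×10^5) = 6.73×10^-6 A.

6.73×10^-6 A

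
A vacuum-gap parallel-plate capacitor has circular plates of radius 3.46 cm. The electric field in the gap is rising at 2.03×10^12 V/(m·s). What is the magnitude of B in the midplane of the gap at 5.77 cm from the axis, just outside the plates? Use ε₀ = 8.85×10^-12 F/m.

I_d = ε₀ dΦ_E/dt = ε₀ πR² (dE/dt) = (8.85×10^-12)(3.761×10^-3)(2.03×10^12) = 0.06757 A through the full plate area.
With r > R the enclosed displacement current is the full I_d; B = μ₀ I_d / (2πr) = 2.34×10^-7 T.

2.34×10^-7 T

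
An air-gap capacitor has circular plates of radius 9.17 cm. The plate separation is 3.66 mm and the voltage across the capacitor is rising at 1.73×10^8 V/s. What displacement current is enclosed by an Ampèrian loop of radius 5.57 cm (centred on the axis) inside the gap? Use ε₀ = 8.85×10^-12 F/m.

4.08×10^-3 A

With E = V/d, dE/dt = 4.727×10^10 V/(m·s) and πR² = 0.02642 m², giving I_d = ε₀ πR² dE/dt = 0.01105 A.
The field is uniform, so I_d,enc = I_d (r/R)² = (0.01105)(5.57/9.17)² = 4.08×10^-3 A.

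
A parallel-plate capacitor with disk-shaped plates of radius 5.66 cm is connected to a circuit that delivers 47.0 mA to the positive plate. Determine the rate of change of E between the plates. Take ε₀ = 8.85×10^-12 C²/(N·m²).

5.28×10^11 V/(m·s)

By continuity, I_d in the gap equals the 47.0 mA flowing in the wire.
Then dE/dt = I_d/(ε₀A) = 5.28×10^11 V/(m·s).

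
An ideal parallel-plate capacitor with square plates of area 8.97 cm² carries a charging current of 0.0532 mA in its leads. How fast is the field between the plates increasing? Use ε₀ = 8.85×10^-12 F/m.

By continuity, I_d in the gap equals the 0.0532 mA flowing in the wire.
Since I_d = ε₀ A dE/dt, dE/dt = I_d/(ε₀A) = (5.32×10^-5)/((8.85×10^-12)(8.97×10^-4)) = 6.70×10^9 V/(m·s).

6.70×10^9 V/(m·s)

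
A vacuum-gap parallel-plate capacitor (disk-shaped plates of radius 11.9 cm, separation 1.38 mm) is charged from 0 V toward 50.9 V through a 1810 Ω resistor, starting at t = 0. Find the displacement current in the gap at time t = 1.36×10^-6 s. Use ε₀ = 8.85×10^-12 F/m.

With C = ε₀A/d = (8.85×10^-12)(0.04449)/(1.38×10^-3) = 2.853×10^-10 F, the time constant is τ = RC = 5.164×10^-7 s, so t/τ = 2.634 and e^(−t/τ) = 0.07179.
I_d = I_cond = (V₀/R) e^(−t/τ) = (0.02812)(0.07179) = 2.02×10^-3 A.

2.02×10^-3 A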